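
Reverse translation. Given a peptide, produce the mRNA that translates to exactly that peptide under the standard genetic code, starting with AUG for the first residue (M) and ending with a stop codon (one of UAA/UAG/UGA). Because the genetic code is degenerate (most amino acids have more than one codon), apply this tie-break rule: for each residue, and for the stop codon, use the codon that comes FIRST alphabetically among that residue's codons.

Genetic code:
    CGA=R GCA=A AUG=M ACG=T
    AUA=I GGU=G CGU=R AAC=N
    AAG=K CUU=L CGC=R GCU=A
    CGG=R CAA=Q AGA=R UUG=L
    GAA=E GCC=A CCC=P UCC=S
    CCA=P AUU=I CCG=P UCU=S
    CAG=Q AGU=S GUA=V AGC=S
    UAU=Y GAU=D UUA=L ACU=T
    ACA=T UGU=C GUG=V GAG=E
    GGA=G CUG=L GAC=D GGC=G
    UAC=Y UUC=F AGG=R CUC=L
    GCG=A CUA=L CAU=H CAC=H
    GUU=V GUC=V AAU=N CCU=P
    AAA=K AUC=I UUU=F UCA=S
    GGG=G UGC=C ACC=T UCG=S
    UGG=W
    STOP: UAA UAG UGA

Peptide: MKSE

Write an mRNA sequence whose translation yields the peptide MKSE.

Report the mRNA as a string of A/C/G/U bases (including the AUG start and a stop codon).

residue 1: M -> AUG (start codon)
residue 2: K codons sorted = AAA,AAG -> pick first = AAA
residue 3: S codons sorted = AGC,AGU,UCA,UCC,UCG,UCU -> pick first = AGC
residue 4: E codons sorted = GAA,GAG -> pick first = GAA
terminator: stop codons sorted = UAA,UAG,UGA -> pick first = UAA

Answer: mRNA: AUGAAAAGCGAAUAA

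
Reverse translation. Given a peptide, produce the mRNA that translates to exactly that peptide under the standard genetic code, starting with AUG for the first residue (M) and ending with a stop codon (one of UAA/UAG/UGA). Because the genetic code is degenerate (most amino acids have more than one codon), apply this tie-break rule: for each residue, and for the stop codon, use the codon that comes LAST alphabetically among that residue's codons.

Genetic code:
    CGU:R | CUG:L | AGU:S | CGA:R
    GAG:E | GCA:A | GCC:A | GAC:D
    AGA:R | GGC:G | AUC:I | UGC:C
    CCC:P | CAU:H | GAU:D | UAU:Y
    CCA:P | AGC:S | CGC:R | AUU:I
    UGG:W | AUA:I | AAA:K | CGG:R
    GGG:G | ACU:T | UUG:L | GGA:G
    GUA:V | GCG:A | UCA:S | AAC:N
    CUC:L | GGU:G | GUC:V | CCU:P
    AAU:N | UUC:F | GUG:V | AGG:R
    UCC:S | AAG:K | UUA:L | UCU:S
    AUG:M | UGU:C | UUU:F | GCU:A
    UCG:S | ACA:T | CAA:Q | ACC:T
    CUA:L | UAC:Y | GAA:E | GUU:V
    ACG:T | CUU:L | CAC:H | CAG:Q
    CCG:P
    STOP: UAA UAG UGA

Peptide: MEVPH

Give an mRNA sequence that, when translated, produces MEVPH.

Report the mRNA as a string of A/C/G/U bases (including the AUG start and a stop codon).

Answer: mRNA: AUGGAGGUUCCUCAUUGA

Derivation:
residue 1: M -> AUG (start codon)
residue 2: E codons sorted = GAA,GAG -> pick last = GAG
residue 3: V codons sorted = GUA,GUC,GUG,GUU -> pick last = GUU
residue 4: P codons sorted = CCA,CCC,CCG,CCU -> pick last = CCU
residue 5: H codons sorted = CAC,CAU -> pick last = CAU
terminator: stop codons sorted = UAA,UAG,UGA -> pick last = UGA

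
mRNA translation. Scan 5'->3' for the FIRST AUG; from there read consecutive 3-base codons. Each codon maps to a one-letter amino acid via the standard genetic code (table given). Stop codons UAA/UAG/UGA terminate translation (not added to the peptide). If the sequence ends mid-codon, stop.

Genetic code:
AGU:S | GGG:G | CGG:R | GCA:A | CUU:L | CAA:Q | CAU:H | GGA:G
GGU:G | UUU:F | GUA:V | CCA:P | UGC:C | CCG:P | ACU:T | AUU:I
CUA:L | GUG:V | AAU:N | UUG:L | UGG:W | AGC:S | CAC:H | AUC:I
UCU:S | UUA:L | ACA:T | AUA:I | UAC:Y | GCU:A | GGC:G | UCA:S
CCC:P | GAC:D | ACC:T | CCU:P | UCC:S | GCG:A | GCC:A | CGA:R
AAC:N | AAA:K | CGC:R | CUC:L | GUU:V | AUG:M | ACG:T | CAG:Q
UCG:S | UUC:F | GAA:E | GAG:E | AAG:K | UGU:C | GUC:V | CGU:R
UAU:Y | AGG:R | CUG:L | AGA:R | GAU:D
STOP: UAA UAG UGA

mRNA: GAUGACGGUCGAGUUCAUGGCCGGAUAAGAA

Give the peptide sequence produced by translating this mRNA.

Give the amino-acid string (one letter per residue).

Answer: MTVEFMAG

Derivation:
start AUG at pos 1
pos 1: AUG -> M; peptide=M
pos 4: ACG -> T; peptide=MT
pos 7: GUC -> V; peptide=MTV
pos 10: GAG -> E; peptide=MTVE
pos 13: UUC -> F; peptide=MTVEF
pos 16: AUG -> M; peptide=MTVEFM
pos 19: GCC -> A; peptide=MTVEFMA
pos 22: GGA -> G; peptide=MTVEFMAG
pos 25: UAA -> STOP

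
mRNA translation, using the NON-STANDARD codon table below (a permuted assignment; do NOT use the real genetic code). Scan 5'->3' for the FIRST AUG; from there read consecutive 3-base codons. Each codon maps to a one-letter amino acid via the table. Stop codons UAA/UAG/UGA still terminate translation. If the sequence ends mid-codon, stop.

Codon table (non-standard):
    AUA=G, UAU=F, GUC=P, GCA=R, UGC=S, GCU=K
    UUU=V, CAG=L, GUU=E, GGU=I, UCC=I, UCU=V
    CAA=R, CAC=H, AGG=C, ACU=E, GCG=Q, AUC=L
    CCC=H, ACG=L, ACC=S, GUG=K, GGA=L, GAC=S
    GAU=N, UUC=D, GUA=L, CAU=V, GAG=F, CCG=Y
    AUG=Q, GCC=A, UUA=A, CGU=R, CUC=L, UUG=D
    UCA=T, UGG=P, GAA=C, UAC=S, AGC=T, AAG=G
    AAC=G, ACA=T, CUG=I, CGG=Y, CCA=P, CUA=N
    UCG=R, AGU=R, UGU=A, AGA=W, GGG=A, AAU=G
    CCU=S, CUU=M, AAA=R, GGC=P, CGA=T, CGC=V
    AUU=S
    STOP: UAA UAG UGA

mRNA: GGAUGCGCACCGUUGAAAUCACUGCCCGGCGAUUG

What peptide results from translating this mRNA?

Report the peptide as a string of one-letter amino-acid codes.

Answer: QVSECLEAYTD

Derivation:
start AUG at pos 2
pos 2: AUG -> Q; peptide=Q
pos 5: CGC -> V; peptide=QV
pos 8: ACC -> S; peptide=QVS
pos 11: GUU -> E; peptide=QVSE
pos 14: GAA -> C; peptide=QVSEC
pos 17: AUC -> L; peptide=QVSECL
pos 20: ACU -> E; peptide=QVSECLE
pos 23: GCC -> A; peptide=QVSECLEA
pos 26: CGG -> Y; peptide=QVSECLEAY
pos 29: CGA -> T; peptide=QVSECLEAYT
pos 32: UUG -> D; peptide=QVSECLEAYTD
pos 35: only 0 nt remain (<3), stop (end of mRNA)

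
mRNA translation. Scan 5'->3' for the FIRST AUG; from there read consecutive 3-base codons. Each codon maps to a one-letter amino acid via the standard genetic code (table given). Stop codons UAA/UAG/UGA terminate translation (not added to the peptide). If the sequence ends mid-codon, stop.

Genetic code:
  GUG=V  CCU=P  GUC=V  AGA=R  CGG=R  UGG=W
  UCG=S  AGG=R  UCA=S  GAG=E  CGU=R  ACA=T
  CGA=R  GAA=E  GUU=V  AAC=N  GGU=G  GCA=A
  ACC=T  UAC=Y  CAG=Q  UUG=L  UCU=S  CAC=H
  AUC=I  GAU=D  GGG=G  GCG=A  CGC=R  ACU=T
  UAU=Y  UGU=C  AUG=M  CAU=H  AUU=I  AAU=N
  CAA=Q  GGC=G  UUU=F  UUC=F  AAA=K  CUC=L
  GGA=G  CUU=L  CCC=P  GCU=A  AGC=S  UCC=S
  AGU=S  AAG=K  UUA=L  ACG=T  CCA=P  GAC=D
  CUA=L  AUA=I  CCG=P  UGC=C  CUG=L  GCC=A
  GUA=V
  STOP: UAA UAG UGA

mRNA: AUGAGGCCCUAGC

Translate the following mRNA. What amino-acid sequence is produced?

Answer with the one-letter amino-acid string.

Answer: MRP

Derivation:
start AUG at pos 0
pos 0: AUG -> M; peptide=M
pos 3: AGG -> R; peptide=MR
pos 6: CCC -> P; peptide=MRP
pos 9: UAG -> STOP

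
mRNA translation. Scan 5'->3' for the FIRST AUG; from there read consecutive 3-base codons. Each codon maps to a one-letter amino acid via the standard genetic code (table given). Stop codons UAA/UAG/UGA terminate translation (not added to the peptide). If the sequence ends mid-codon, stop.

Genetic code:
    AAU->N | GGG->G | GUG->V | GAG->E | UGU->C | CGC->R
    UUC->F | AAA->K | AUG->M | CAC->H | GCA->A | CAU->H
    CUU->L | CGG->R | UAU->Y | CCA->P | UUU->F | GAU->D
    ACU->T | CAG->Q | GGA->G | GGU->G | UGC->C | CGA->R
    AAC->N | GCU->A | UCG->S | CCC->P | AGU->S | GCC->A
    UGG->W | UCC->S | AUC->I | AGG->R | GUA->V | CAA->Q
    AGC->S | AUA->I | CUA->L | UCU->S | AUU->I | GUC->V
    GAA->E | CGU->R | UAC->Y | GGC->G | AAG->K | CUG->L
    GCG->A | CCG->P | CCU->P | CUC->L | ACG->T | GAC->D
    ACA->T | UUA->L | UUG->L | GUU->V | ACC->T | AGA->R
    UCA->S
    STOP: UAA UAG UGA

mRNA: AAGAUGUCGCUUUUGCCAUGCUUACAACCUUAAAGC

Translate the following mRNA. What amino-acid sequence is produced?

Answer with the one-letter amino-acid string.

Answer: MSLLPCLQP

Derivation:
start AUG at pos 3
pos 3: AUG -> M; peptide=M
pos 6: UCG -> S; peptide=MS
pos 9: CUU -> L; peptide=MSL
pos 12: UUG -> L; peptide=MSLL
pos 15: CCA -> P; peptide=MSLLP
pos 18: UGC -> C; peptide=MSLLPC
pos 21: UUA -> L; peptide=MSLLPCL
pos 24: CAA -> Q; peptide=MSLLPCLQ
pos 27: CCU -> P; peptide=MSLLPCLQP
pos 30: UAA -> STOP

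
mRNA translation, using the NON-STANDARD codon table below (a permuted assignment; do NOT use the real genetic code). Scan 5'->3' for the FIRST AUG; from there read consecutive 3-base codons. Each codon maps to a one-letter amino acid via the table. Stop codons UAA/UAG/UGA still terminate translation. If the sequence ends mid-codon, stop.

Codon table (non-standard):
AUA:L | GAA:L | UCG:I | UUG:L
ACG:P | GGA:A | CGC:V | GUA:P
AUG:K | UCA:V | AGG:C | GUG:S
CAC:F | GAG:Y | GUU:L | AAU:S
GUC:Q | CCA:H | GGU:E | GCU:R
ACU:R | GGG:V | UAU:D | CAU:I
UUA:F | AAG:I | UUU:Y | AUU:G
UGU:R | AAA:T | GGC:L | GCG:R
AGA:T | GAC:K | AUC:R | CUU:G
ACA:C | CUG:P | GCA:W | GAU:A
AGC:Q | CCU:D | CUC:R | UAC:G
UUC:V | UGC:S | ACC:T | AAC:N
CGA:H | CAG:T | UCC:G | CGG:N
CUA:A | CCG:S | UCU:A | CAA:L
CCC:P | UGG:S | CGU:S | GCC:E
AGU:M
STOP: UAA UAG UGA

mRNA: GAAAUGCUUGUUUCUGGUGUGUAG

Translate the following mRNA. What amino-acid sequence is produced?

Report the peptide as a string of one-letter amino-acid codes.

start AUG at pos 3
pos 3: AUG -> K; peptide=K
pos 6: CUU -> G; peptide=KG
pos 9: GUU -> L; peptide=KGL
pos 12: UCU -> A; peptide=KGLA
pos 15: GGU -> E; peptide=KGLAE
pos 18: GUG -> S; peptide=KGLAES
pos 21: UAG -> STOP

Answer: KGLAES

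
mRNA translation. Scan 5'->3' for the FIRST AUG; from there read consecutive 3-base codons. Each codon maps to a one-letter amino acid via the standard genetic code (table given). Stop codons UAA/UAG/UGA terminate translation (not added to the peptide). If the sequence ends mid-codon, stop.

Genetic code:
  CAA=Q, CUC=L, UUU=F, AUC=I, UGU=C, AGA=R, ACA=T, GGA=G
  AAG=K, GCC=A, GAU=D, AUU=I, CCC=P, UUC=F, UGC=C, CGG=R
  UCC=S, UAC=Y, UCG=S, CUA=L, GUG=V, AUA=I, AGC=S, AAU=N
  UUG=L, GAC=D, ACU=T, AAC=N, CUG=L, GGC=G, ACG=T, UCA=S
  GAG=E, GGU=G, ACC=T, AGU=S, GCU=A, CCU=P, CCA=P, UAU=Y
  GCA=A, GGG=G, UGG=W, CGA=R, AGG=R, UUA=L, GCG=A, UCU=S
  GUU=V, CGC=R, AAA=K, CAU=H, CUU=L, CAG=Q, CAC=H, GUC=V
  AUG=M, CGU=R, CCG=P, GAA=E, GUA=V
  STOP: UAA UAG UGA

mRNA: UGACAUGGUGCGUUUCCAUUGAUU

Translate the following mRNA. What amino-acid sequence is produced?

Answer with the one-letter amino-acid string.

start AUG at pos 4
pos 4: AUG -> M; peptide=M
pos 7: GUG -> V; peptide=MV
pos 10: CGU -> R; peptide=MVR
pos 13: UUC -> F; peptide=MVRF
pos 16: CAU -> H; peptide=MVRFH
pos 19: UGA -> STOP

Answer: MVRFH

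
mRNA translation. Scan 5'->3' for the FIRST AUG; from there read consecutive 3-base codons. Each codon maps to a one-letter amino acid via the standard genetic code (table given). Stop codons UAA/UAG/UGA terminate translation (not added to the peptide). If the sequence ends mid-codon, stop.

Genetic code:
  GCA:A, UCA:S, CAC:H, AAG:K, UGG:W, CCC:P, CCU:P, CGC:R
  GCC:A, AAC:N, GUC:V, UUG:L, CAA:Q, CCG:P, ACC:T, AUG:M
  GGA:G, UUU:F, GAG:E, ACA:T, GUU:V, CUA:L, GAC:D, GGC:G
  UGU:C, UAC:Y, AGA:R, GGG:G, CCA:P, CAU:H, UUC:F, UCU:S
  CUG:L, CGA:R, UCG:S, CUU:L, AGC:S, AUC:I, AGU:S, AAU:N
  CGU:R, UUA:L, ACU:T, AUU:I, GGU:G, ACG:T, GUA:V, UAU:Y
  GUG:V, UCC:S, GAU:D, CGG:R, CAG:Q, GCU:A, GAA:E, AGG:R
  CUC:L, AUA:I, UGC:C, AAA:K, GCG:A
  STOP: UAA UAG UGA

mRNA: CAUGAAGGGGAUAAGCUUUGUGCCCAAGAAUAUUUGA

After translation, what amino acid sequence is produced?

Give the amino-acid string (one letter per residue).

Answer: MKGISFVPKNI

Derivation:
start AUG at pos 1
pos 1: AUG -> M; peptide=M
pos 4: AAG -> K; peptide=MK
pos 7: GGG -> G; peptide=MKG
pos 10: AUA -> I; peptide=MKGI
pos 13: AGC -> S; peptide=MKGIS
pos 16: UUU -> F; peptide=MKGISF
pos 19: GUG -> V; peptide=MKGISFV
pos 22: CCC -> P; peptide=MKGISFVP
pos 25: AAG -> K; peptide=MKGISFVPK
pos 28: AAU -> N; peptide=MKGISFVPKN
pos 31: AUU -> I; peptide=MKGISFVPKNI
pos 34: UGA -> STOP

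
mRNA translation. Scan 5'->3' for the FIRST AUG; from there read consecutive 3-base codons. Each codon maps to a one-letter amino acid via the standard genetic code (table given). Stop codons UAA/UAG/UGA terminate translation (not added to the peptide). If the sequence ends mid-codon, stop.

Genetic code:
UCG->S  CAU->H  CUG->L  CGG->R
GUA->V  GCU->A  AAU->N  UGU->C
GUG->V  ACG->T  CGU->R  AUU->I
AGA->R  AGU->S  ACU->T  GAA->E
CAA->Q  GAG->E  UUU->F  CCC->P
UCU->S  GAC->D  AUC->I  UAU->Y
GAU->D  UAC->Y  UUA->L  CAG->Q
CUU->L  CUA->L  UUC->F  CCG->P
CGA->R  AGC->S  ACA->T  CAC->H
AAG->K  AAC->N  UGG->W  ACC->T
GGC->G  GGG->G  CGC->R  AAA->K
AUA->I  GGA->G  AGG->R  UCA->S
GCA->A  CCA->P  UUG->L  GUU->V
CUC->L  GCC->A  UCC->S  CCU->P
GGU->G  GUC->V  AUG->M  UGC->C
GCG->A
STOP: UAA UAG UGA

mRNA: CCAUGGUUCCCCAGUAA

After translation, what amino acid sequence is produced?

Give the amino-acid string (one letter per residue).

Answer: MVPQ

Derivation:
start AUG at pos 2
pos 2: AUG -> M; peptide=M
pos 5: GUU -> V; peptide=MV
pos 8: CCC -> P; peptide=MVP
pos 11: CAG -> Q; peptide=MVPQ
pos 14: UAA -> STOP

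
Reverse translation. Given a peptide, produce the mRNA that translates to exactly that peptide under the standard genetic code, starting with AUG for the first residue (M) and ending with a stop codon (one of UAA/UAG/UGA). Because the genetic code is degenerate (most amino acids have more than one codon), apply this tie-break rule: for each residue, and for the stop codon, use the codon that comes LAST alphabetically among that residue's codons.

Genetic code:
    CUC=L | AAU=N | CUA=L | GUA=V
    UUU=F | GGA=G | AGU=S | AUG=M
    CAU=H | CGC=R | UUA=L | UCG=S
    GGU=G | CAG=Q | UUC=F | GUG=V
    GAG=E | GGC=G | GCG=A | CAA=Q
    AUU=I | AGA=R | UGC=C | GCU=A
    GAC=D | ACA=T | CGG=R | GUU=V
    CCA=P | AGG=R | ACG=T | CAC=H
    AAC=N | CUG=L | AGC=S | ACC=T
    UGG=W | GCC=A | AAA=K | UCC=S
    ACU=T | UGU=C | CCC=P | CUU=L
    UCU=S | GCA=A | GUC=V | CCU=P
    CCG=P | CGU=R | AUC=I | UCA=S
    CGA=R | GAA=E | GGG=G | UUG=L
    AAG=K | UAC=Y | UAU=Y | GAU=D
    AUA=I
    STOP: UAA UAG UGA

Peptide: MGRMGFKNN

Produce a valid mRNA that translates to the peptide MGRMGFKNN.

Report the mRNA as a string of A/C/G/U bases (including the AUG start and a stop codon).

Answer: mRNA: AUGGGUCGUAUGGGUUUUAAGAAUAAUUGA

Derivation:
residue 1: M -> AUG (start codon)
residue 2: G codons sorted = GGA,GGC,GGG,GGU -> pick last = GGU
residue 3: R codons sorted = AGA,AGG,CGA,CGC,CGG,CGU -> pick last = CGU
residue 4: M -> AUG (only codon)
residue 5: G codons sorted = GGA,GGC,GGG,GGU -> pick last = GGU
residue 6: F codons sorted = UUC,UUU -> pick last = UUU
residue 7: K codons sorted = AAA,AAG -> pick last = AAG
residue 8: N codons sorted = AAC,AAU -> pick last = AAU
residue 9: N codons sorted = AAC,AAU -> pick last = AAU
terminator: stop codons sorted = UAA,UAG,UGA -> pick last = UGA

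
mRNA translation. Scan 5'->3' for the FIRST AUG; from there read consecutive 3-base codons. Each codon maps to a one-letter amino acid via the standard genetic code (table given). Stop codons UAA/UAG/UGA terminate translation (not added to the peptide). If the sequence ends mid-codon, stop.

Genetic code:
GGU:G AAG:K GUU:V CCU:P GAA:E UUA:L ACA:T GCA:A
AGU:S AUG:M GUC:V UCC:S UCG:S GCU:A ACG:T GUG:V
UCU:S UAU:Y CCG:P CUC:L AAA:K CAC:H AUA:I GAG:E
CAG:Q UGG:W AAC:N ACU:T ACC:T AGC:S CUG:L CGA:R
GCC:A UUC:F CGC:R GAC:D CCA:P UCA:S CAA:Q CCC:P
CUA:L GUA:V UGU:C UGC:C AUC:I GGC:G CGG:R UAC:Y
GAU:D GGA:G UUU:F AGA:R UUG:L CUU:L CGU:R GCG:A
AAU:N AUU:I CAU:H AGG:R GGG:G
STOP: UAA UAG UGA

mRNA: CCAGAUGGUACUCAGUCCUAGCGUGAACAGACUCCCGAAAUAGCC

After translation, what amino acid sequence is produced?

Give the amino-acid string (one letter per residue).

start AUG at pos 4
pos 4: AUG -> M; peptide=M
pos 7: GUA -> V; peptide=MV
pos 10: CUC -> L; peptide=MVL
pos 13: AGU -> S; peptide=MVLS
pos 16: CCU -> P; peptide=MVLSP
pos 19: AGC -> S; peptide=MVLSPS
pos 22: GUG -> V; peptide=MVLSPSV
pos 25: AAC -> N; peptide=MVLSPSVN
pos 28: AGA -> R; peptide=MVLSPSVNR
pos 31: CUC -> L; peptide=MVLSPSVNRL
pos 34: CCG -> P; peptide=MVLSPSVNRLP
pos 37: AAA -> K; peptide=MVLSPSVNRLPK
pos 40: UAG -> STOP

Answer: MVLSPSVNRLPK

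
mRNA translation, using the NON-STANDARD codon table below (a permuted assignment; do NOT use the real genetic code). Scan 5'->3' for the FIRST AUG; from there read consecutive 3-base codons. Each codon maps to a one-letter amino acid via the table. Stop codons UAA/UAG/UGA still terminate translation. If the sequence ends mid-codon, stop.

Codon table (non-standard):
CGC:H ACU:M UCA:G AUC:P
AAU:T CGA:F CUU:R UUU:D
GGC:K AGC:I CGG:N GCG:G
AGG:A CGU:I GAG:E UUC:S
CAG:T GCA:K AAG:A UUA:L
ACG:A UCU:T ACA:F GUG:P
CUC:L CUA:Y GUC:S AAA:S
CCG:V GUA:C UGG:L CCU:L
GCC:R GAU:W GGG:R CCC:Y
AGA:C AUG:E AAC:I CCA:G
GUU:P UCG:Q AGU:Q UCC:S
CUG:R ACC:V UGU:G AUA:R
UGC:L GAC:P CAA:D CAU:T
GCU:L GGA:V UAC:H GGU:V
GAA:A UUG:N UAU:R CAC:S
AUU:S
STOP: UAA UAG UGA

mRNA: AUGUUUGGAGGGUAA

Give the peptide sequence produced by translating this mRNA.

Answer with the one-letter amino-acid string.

Answer: EDVR

Derivation:
start AUG at pos 0
pos 0: AUG -> E; peptide=E
pos 3: UUU -> D; peptide=ED
pos 6: GGA -> V; peptide=EDV
pos 9: GGG -> R; peptide=EDVR
pos 12: UAA -> STOP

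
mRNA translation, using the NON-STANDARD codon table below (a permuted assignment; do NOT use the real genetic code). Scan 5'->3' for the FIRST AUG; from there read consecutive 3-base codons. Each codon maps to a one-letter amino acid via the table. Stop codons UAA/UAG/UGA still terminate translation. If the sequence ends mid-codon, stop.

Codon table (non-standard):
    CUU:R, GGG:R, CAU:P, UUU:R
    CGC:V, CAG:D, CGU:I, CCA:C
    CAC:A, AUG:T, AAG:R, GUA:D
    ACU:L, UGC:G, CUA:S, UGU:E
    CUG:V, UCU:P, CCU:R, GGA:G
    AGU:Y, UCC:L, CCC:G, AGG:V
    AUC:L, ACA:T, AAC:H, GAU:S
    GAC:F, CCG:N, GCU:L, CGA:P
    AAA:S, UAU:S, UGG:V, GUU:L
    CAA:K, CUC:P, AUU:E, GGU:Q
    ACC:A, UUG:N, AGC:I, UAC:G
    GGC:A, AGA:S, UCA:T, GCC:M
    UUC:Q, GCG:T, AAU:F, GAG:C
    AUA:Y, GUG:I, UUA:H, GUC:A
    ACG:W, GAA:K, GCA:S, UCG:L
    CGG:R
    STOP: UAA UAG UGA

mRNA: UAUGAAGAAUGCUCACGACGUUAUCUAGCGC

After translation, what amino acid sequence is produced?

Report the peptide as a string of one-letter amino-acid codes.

Answer: TRFLAFLL

Derivation:
start AUG at pos 1
pos 1: AUG -> T; peptide=T
pos 4: AAG -> R; peptide=TR
pos 7: AAU -> F; peptide=TRF
pos 10: GCU -> L; peptide=TRFL
pos 13: CAC -> A; peptide=TRFLA
pos 16: GAC -> F; peptide=TRFLAF
pos 19: GUU -> L; peptide=TRFLAFL
pos 22: AUC -> L; peptide=TRFLAFLL
pos 25: UAG -> STOP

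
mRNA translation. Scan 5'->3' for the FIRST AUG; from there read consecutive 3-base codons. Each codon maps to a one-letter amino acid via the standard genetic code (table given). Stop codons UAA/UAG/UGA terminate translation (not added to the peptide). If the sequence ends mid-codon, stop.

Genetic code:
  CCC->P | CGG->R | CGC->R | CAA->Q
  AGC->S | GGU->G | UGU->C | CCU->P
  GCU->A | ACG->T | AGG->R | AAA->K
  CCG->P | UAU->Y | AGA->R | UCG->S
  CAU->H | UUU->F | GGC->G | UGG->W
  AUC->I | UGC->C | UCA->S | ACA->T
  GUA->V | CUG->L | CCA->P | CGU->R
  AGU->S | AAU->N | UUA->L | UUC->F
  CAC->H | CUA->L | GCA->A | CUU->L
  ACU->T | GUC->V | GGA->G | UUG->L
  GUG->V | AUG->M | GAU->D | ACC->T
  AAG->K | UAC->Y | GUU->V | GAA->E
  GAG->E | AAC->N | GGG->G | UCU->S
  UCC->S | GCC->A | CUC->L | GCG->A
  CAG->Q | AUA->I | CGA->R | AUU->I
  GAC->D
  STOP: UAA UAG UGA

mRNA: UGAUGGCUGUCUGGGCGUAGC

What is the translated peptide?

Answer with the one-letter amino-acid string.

Answer: MAVWA

Derivation:
start AUG at pos 2
pos 2: AUG -> M; peptide=M
pos 5: GCU -> A; peptide=MA
pos 8: GUC -> V; peptide=MAV
pos 11: UGG -> W; peptide=MAVW
pos 14: GCG -> A; peptide=MAVWA
pos 17: UAG -> STOP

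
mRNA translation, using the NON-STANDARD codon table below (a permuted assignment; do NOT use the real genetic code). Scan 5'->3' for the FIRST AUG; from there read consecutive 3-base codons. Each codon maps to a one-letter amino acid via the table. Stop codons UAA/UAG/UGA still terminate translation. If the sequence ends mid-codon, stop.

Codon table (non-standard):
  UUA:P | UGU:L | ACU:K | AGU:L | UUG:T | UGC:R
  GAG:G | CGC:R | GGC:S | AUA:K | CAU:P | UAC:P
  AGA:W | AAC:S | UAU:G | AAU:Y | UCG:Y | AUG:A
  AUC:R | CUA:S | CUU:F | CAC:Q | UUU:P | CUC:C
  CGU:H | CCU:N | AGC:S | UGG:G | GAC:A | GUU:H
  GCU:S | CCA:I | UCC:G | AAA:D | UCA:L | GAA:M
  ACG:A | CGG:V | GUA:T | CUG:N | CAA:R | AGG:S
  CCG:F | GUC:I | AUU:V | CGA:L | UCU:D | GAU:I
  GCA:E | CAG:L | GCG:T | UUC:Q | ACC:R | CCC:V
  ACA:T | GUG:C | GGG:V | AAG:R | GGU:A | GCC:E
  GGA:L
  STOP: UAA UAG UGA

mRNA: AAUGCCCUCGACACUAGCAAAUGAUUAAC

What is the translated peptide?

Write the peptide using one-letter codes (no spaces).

start AUG at pos 1
pos 1: AUG -> A; peptide=A
pos 4: CCC -> V; peptide=AV
pos 7: UCG -> Y; peptide=AVY
pos 10: ACA -> T; peptide=AVYT
pos 13: CUA -> S; peptide=AVYTS
pos 16: GCA -> E; peptide=AVYTSE
pos 19: AAU -> Y; peptide=AVYTSEY
pos 22: GAU -> I; peptide=AVYTSEYI
pos 25: UAA -> STOP

Answer: AVYTSEYI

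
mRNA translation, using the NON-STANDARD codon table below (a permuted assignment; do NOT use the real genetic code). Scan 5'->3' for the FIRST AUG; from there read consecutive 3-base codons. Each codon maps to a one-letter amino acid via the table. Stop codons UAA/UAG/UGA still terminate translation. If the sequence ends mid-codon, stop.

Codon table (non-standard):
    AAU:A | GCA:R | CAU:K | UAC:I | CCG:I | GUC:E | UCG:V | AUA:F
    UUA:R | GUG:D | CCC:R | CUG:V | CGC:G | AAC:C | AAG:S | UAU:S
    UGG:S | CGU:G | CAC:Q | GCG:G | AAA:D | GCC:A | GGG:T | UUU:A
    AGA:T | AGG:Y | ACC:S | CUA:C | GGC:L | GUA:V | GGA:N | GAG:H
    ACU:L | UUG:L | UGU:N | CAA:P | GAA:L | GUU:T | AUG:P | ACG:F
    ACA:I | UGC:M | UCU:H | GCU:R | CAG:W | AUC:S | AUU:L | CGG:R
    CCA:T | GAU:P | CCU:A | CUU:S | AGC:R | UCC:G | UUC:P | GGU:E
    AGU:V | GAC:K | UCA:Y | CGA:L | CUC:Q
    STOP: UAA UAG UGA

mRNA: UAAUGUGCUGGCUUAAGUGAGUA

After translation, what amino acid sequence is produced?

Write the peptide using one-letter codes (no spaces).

Answer: PMSSS

Derivation:
start AUG at pos 2
pos 2: AUG -> P; peptide=P
pos 5: UGC -> M; peptide=PM
pos 8: UGG -> S; peptide=PMS
pos 11: CUU -> S; peptide=PMSS
pos 14: AAG -> S; peptide=PMSSS
pos 17: UGA -> STOP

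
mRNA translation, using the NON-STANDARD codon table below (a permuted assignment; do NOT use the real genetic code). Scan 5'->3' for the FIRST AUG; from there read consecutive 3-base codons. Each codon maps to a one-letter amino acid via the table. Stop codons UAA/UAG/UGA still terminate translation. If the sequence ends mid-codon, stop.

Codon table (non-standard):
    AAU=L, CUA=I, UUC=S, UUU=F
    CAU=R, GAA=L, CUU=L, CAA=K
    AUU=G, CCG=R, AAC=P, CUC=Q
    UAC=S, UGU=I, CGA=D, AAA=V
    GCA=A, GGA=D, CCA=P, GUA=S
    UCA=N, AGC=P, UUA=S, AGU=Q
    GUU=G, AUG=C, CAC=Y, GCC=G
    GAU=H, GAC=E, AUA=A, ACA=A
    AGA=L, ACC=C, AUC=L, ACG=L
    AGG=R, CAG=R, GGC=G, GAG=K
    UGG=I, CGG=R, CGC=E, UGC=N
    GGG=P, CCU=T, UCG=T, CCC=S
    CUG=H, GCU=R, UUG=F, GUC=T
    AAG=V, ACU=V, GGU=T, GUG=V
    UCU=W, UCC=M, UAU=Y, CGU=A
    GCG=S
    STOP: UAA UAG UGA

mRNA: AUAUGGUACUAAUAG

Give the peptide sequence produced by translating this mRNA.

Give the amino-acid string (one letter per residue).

start AUG at pos 2
pos 2: AUG -> C; peptide=C
pos 5: GUA -> S; peptide=CS
pos 8: CUA -> I; peptide=CSI
pos 11: AUA -> A; peptide=CSIA
pos 14: only 1 nt remain (<3), stop (end of mRNA)

Answer: CSIA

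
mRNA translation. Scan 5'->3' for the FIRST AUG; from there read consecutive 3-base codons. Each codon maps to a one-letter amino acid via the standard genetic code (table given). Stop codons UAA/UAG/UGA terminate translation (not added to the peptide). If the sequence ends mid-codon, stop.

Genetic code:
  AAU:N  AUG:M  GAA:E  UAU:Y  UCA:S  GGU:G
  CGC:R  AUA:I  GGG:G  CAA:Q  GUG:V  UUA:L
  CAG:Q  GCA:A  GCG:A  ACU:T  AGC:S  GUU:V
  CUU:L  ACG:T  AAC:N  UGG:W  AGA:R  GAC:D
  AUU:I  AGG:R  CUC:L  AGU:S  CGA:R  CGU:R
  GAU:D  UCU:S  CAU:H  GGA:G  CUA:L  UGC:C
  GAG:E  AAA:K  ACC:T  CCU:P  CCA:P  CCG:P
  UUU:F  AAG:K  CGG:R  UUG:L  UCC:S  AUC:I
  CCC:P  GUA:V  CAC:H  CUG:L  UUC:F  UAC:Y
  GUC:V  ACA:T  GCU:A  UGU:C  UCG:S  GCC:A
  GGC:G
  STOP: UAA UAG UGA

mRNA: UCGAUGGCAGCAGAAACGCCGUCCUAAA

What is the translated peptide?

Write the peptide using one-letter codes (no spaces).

start AUG at pos 3
pos 3: AUG -> M; peptide=M
pos 6: GCA -> A; peptide=MA
pos 9: GCA -> A; peptide=MAA
pos 12: GAA -> E; peptide=MAAE
pos 15: ACG -> T; peptide=MAAET
pos 18: CCG -> P; peptide=MAAETP
pos 21: UCC -> S; peptide=MAAETPS
pos 24: UAA -> STOP

Answer: MAAETPS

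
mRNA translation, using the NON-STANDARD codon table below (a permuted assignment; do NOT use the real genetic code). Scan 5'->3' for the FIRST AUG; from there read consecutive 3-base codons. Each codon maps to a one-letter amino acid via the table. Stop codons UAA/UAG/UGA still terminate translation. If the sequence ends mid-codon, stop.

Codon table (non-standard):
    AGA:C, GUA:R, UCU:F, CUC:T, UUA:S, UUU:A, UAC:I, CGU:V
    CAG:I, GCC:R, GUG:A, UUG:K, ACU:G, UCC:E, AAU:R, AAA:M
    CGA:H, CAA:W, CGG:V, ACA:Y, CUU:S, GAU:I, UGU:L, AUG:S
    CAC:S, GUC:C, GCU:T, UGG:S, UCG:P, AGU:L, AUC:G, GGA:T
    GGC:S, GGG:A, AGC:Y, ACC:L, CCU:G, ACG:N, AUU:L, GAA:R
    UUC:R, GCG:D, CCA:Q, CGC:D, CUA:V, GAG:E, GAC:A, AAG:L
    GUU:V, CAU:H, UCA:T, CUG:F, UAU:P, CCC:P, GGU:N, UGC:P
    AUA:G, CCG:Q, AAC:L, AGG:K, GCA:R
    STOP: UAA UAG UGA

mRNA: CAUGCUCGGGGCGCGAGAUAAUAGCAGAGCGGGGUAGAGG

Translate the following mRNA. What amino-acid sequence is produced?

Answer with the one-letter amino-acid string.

Answer: STADHIRYCDA

Derivation:
start AUG at pos 1
pos 1: AUG -> S; peptide=S
pos 4: CUC -> T; peptide=ST
pos 7: GGG -> A; peptide=STA
pos 10: GCG -> D; peptide=STAD
pos 13: CGA -> H; peptide=STADH
pos 16: GAU -> I; peptide=STADHI
pos 19: AAU -> R; peptide=STADHIR
pos 22: AGC -> Y; peptide=STADHIRY
pos 25: AGA -> C; peptide=STADHIRYC
pos 28: GCG -> D; peptide=STADHIRYCD
pos 31: GGG -> A; peptide=STADHIRYCDA
pos 34: UAG -> STOP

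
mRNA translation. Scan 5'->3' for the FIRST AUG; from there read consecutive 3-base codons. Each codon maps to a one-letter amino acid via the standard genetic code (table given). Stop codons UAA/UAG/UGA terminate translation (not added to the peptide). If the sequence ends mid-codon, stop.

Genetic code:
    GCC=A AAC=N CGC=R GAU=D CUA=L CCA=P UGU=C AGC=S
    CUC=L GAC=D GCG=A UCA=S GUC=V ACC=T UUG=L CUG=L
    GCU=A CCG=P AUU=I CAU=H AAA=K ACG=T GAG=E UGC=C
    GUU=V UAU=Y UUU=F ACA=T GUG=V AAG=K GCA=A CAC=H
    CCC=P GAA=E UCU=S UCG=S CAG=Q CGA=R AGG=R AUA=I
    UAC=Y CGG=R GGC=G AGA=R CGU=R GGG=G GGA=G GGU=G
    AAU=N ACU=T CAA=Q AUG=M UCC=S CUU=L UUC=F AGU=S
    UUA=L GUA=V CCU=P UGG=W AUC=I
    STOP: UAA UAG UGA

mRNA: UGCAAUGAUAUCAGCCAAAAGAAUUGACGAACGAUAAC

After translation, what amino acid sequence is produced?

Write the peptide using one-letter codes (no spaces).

Answer: MISAKRIDER

Derivation:
start AUG at pos 4
pos 4: AUG -> M; peptide=M
pos 7: AUA -> I; peptide=MI
pos 10: UCA -> S; peptide=MIS
pos 13: GCC -> A; peptide=MISA
pos 16: AAA -> K; peptide=MISAK
pos 19: AGA -> R; peptide=MISAKR
pos 22: AUU -> I; peptide=MISAKRI
pos 25: GAC -> D; peptide=MISAKRID
pos 28: GAA -> E; peptide=MISAKRIDE
pos 31: CGA -> R; peptide=MISAKRIDER
pos 34: UAA -> STOP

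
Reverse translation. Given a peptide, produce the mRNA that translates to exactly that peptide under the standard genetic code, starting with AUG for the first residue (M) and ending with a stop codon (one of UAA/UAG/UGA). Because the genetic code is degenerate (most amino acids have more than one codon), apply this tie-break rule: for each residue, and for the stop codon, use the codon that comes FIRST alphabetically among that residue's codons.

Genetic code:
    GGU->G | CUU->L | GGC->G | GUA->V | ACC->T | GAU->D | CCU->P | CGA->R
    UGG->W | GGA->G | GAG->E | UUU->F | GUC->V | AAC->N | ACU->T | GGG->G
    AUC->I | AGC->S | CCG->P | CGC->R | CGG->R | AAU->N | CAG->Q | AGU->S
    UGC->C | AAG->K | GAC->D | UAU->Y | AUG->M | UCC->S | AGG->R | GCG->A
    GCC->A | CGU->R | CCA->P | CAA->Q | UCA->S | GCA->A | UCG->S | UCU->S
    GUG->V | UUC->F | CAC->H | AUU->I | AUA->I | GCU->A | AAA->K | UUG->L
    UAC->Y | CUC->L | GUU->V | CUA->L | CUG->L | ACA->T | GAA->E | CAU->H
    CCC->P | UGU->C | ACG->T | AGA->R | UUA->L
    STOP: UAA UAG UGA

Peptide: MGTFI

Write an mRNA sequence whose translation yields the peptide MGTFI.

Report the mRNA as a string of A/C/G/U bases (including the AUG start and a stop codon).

residue 1: M -> AUG (start codon)
residue 2: G codons sorted = GGA,GGC,GGG,GGU -> pick first = GGA
residue 3: T codons sorted = ACA,ACC,ACG,ACU -> pick first = ACA
residue 4: F codons sorted = UUC,UUU -> pick first = UUC
residue 5: I codons sorted = AUA,AUC,AUU -> pick first = AUA
terminator: stop codons sorted = UAA,UAG,UGA -> pick first = UAA

Answer: mRNA: AUGGGAACAUUCAUAUAA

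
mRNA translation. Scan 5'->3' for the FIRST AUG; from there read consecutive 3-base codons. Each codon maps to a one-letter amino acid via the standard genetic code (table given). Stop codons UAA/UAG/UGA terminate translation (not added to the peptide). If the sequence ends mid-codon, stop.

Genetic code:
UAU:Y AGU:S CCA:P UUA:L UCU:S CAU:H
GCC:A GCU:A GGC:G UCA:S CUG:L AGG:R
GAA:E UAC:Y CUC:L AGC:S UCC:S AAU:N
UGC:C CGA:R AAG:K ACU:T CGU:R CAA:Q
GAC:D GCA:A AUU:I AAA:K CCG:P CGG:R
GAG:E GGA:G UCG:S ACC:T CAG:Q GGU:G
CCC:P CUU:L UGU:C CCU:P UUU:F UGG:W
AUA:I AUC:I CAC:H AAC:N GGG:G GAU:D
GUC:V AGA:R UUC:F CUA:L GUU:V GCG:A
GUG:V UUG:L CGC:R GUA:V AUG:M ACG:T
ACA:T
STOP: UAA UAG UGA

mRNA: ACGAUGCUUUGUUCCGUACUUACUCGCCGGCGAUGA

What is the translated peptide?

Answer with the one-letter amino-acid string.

start AUG at pos 3
pos 3: AUG -> M; peptide=M
pos 6: CUU -> L; peptide=ML
pos 9: UGU -> C; peptide=MLC
pos 12: UCC -> S; peptide=MLCS
pos 15: GUA -> V; peptide=MLCSV
pos 18: CUU -> L; peptide=MLCSVL
pos 21: ACU -> T; peptide=MLCSVLT
pos 24: CGC -> R; peptide=MLCSVLTR
pos 27: CGG -> R; peptide=MLCSVLTRR
pos 30: CGA -> R; peptide=MLCSVLTRRR
pos 33: UGA -> STOP

Answer: MLCSVLTRRR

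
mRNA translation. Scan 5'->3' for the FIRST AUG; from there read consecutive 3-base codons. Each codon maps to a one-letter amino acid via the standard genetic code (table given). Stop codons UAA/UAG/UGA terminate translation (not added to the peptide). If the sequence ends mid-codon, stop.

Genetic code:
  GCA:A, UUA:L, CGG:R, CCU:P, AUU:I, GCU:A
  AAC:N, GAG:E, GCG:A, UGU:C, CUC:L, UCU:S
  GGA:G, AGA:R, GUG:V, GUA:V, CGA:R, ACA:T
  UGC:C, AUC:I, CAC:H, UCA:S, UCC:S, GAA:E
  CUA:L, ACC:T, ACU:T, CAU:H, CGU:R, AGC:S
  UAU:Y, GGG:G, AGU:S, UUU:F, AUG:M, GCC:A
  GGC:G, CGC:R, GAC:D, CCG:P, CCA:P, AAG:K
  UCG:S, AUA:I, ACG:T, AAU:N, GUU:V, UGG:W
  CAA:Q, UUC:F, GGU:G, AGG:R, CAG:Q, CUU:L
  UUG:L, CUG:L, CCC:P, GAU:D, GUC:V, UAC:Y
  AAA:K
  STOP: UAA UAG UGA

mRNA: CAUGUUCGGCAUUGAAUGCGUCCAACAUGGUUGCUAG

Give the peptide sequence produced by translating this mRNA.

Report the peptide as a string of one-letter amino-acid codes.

start AUG at pos 1
pos 1: AUG -> M; peptide=M
pos 4: UUC -> F; peptide=MF
pos 7: GGC -> G; peptide=MFG
pos 10: AUU -> I; peptide=MFGI
pos 13: GAA -> E; peptide=MFGIE
pos 16: UGC -> C; peptide=MFGIEC
pos 19: GUC -> V; peptide=MFGIECV
pos 22: CAA -> Q; peptide=MFGIECVQ
pos 25: CAU -> H; peptide=MFGIECVQH
pos 28: GGU -> G; peptide=MFGIECVQHG
pos 31: UGC -> C; peptide=MFGIECVQHGC
pos 34: UAG -> STOP

Answer: MFGIECVQHGC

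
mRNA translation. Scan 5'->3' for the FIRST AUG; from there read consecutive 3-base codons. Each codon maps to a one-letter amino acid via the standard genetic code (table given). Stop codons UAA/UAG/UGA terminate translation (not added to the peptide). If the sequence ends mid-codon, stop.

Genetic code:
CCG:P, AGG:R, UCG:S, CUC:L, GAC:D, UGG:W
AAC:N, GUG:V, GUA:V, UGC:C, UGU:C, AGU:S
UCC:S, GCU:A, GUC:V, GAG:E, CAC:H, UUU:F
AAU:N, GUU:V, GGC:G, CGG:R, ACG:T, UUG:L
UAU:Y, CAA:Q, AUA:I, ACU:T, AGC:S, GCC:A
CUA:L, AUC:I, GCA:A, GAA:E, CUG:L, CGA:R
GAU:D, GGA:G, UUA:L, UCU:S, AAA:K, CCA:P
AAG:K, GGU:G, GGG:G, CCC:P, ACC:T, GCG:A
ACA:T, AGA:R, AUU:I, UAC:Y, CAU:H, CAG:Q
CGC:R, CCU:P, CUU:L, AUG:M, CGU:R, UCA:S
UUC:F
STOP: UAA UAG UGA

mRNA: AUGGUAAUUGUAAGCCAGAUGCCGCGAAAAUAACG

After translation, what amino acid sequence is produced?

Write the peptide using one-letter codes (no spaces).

start AUG at pos 0
pos 0: AUG -> M; peptide=M
pos 3: GUA -> V; peptide=MV
pos 6: AUU -> I; peptide=MVI
pos 9: GUA -> V; peptide=MVIV
pos 12: AGC -> S; peptide=MVIVS
pos 15: CAG -> Q; peptide=MVIVSQ
pos 18: AUG -> M; peptide=MVIVSQM
pos 21: CCG -> P; peptide=MVIVSQMP
pos 24: CGA -> R; peptide=MVIVSQMPR
pos 27: AAA -> K; peptide=MVIVSQMPRK
pos 30: UAA -> STOP

Answer: MVIVSQMPRK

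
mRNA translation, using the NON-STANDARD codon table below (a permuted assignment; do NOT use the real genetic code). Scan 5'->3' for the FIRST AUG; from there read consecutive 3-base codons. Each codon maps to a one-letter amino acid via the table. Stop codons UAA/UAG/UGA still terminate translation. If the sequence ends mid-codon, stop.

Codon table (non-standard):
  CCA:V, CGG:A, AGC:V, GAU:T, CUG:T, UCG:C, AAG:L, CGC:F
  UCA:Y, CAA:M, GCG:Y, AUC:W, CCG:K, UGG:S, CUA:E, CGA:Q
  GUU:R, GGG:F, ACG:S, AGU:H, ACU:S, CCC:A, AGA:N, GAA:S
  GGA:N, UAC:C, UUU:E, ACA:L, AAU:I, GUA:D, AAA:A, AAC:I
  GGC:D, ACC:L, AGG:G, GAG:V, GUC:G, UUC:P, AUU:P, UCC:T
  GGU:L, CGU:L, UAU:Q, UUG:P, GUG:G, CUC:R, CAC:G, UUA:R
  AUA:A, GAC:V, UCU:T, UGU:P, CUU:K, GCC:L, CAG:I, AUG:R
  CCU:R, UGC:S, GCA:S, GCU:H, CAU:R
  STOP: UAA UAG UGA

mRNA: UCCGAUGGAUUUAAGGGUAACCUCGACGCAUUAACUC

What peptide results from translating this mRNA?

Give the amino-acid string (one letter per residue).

start AUG at pos 4
pos 4: AUG -> R; peptide=R
pos 7: GAU -> T; peptide=RT
pos 10: UUA -> R; peptide=RTR
pos 13: AGG -> G; peptide=RTRG
pos 16: GUA -> D; peptide=RTRGD
pos 19: ACC -> L; peptide=RTRGDL
pos 22: UCG -> C; peptide=RTRGDLC
pos 25: ACG -> S; peptide=RTRGDLCS
pos 28: CAU -> R; peptide=RTRGDLCSR
pos 31: UAA -> STOP

Answer: RTRGDLCSR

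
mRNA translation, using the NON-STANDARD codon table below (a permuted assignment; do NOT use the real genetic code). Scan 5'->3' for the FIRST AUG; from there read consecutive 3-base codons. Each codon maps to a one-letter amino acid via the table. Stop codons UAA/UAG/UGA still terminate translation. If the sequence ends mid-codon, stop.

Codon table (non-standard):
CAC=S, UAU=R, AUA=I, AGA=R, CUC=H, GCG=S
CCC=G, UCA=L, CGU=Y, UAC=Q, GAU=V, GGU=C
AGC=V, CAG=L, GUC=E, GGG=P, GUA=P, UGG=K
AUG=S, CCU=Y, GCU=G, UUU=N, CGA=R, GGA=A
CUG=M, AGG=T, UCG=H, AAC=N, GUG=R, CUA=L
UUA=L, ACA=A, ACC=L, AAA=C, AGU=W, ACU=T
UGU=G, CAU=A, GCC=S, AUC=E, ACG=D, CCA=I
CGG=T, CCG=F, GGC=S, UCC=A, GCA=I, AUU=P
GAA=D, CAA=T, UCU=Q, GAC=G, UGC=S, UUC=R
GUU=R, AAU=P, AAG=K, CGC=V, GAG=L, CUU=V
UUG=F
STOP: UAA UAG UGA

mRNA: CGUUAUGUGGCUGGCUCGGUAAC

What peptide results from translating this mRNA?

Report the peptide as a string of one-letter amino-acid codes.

start AUG at pos 4
pos 4: AUG -> S; peptide=S
pos 7: UGG -> K; peptide=SK
pos 10: CUG -> M; peptide=SKM
pos 13: GCU -> G; peptide=SKMG
pos 16: CGG -> T; peptide=SKMGT
pos 19: UAA -> STOP

Answer: SKMGT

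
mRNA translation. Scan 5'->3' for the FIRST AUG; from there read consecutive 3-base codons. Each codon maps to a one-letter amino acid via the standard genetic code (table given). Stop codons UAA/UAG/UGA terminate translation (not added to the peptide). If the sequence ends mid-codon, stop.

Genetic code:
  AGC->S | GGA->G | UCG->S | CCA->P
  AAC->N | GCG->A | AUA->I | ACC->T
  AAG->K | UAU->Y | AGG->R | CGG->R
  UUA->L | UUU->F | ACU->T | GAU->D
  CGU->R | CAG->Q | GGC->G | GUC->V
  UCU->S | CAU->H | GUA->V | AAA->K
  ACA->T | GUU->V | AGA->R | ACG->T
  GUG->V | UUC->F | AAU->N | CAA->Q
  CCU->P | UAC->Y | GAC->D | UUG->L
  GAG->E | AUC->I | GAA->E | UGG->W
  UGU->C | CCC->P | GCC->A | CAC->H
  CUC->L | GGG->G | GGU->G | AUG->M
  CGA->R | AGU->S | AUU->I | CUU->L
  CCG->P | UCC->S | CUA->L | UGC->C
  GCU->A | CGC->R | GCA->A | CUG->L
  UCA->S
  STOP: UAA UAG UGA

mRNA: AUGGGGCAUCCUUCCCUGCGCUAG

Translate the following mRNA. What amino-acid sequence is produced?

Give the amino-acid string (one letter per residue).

start AUG at pos 0
pos 0: AUG -> M; peptide=M
pos 3: GGG -> G; peptide=MG
pos 6: CAU -> H; peptide=MGH
pos 9: CCU -> P; peptide=MGHP
pos 12: UCC -> S; peptide=MGHPS
pos 15: CUG -> L; peptide=MGHPSL
pos 18: CGC -> R; peptide=MGHPSLR
pos 21: UAG -> STOP

Answer: MGHPSLR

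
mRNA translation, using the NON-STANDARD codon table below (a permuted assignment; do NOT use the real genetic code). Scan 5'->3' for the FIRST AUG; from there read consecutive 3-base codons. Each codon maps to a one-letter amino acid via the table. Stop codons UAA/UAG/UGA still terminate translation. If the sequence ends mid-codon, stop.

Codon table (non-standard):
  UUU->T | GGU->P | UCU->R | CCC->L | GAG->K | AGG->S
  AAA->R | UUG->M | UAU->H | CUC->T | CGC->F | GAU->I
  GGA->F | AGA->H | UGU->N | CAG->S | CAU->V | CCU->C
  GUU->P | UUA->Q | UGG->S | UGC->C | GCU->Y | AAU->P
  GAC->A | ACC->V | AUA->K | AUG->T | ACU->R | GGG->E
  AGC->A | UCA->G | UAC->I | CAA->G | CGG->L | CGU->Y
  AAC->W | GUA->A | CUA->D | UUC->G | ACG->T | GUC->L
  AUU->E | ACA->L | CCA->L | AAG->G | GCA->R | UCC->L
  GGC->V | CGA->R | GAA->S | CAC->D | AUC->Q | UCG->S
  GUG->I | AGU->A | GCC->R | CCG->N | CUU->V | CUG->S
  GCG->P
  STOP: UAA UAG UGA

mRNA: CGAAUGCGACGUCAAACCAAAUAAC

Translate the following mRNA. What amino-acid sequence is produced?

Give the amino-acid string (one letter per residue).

start AUG at pos 3
pos 3: AUG -> T; peptide=T
pos 6: CGA -> R; peptide=TR
pos 9: CGU -> Y; peptide=TRY
pos 12: CAA -> G; peptide=TRYG
pos 15: ACC -> V; peptide=TRYGV
pos 18: AAA -> R; peptide=TRYGVR
pos 21: UAA -> STOP

Answer: TRYGVR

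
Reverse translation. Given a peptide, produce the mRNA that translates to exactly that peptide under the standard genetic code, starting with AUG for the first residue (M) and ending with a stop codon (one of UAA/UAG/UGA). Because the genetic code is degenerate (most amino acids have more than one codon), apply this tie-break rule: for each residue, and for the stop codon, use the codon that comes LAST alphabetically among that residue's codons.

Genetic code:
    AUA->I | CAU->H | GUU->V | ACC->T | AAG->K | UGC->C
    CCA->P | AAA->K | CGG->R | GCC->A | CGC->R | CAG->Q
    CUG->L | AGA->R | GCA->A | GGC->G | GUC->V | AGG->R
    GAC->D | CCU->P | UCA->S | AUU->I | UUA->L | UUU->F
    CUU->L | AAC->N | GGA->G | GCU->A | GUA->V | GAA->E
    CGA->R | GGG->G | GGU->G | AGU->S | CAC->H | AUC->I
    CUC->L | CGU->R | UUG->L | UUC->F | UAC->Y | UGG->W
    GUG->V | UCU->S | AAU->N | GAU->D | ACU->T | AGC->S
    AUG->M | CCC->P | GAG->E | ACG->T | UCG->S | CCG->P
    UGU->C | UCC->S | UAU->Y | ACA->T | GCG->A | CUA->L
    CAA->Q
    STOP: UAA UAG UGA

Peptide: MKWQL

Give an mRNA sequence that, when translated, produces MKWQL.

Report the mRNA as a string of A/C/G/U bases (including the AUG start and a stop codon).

Answer: mRNA: AUGAAGUGGCAGUUGUGA

Derivation:
residue 1: M -> AUG (start codon)
residue 2: K codons sorted = AAA,AAG -> pick last = AAG
residue 3: W -> UGG (only codon)
residue 4: Q codons sorted = CAA,CAG -> pick last = CAG
residue 5: L codons sorted = CUA,CUC,CUG,CUU,UUA,UUG -> pick last = UUG
terminator: stop codons sorted = UAA,UAG,UGA -> pick last = UGA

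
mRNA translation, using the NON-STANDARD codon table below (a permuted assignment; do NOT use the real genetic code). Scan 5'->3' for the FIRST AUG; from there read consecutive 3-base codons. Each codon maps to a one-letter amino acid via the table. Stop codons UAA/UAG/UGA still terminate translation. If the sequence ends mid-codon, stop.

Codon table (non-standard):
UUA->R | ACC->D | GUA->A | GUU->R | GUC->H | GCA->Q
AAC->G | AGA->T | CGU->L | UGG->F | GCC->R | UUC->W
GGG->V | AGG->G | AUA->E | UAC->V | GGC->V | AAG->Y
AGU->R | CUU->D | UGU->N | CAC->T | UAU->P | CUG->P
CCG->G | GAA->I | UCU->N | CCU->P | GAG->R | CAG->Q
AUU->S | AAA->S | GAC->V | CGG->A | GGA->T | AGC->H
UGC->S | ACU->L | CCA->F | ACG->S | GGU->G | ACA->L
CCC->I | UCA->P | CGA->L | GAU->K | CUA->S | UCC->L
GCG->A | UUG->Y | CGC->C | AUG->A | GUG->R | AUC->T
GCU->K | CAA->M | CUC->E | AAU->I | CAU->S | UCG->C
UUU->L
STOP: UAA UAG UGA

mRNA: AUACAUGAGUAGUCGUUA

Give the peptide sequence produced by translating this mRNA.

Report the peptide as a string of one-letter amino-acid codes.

Answer: ARRL

Derivation:
start AUG at pos 4
pos 4: AUG -> A; peptide=A
pos 7: AGU -> R; peptide=AR
pos 10: AGU -> R; peptide=ARR
pos 13: CGU -> L; peptide=ARRL
pos 16: only 2 nt remain (<3), stop (end of mRNA)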